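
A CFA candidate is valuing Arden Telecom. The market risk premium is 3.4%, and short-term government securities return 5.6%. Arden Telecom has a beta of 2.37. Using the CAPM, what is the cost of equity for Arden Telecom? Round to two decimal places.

13.66%

E(R) = R_f + β × MRP = 5.6% + 2.37 × 3.4% = 13.66%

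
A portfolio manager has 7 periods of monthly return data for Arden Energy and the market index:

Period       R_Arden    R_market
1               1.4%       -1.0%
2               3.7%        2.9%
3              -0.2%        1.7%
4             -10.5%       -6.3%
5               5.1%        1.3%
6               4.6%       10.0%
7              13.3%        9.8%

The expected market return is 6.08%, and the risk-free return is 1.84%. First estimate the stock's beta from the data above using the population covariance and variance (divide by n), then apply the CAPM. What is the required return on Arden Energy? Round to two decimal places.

Mean R_i = (1.4 + 3.7 − 0.2 − 10.5 + 5.1 + 4.6 + 13.3) / 7 = 2.4857%
Mean R_m = (-1.0 + 2.9 + 1.7 − 6.3 + 1.3 + 10.0 + 9.8) / 7 = 2.6286%
Σ(R_i − R̄_i)(R_m − R̄_m) = 212.3729  ⇒  Cov = 212.3729 / 7 = 30.3390
Σ(R_m − R̄_m)² = 201.3543  ⇒  Var(R_m) = 201.3543 / 7 = 28.7649
β = Cov / Var(R_m) = 30.3390 / 28.7649 = 1.0547
MRP = 6.08% − 1.84% = 4.24%
E(R) = R_f + β × MRP = 1.84% + 1.0547 × 4.24% = 6.31%

6.31%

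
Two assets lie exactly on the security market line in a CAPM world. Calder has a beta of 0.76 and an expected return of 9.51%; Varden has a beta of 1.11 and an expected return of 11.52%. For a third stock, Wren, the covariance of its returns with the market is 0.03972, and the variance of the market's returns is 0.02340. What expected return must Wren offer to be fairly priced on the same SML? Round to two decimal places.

14.89%

MRP = (11.52% − 9.51%) / (1.11 − 0.76) = 5.7429%
R_f = 9.51% − 0.76 × 5.7429% = 5.1454%
β_Wren = Cov / Var(R_m) = 0.03972 / 0.02340 = 1.6974
E(R_Wren) = R_f + β × MRP = 5.1454% + 1.6974 × 5.7429% = 14.89%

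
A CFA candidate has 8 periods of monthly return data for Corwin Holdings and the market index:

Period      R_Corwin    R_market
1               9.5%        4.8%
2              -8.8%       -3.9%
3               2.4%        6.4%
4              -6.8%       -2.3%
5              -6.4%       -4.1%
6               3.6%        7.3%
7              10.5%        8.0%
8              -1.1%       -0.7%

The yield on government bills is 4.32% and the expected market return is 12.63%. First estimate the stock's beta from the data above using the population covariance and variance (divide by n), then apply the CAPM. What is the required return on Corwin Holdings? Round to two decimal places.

14.98%

Mean R_i = (9.5 − 8.8 + 2.4 − 6.8 − 6.4 + 3.6 + 10.5 − 1.1) / 8 = 0.3625%
Mean R_m = (4.8 − 3.9 + 6.4 − 2.3 − 4.1 + 7.3 + 8.0 − 0.7) / 8 = 1.9375%
Σ(R_i − R̄_i)(R_m − R̄_m) = 242.5913  ⇒  Cov = 242.5913 / 8 = 30.3239
Σ(R_m − R̄_m)² = 189.0588  ⇒  Var(R_m) = 189.0588 / 8 = 23.6324
β = Cov / Var(R_m) = 30.3239 / 23.6324 = 1.2831
MRP = 12.63% − 4.32% = 8.31%
E(R) = R_f + β × MRP = 4.32% + 1.2831 × 8.31% = 14.98%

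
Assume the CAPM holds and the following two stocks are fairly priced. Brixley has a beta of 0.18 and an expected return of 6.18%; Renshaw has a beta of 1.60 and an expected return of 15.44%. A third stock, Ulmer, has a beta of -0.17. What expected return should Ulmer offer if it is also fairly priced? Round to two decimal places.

MRP (SML slope) = (15.44% − 6.18%) / (1.60 − 0.18) = 9.26% / 1.42 = 6.5211%
R_f (intercept) = 6.18% − 0.18 × 6.5211% = 5.0062%
E(R_Ulmer) = R_f + β × MRP = 5.0062% + -0.17 × 6.5211% = 3.90%

3.90%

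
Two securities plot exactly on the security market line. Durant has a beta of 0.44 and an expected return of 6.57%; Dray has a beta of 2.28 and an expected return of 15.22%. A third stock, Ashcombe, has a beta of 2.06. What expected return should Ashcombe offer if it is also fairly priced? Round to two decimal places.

14.19%

MRP (SML slope) = (15.22% − 6.57%) / (2.28 − 0.44) = 8.65% / 1.84 = 4.7011%
R_f (intercept) = 6.57% − 0.44 × 4.7011% = 4.5015%
E(R_Ashcombe) = R_f + β × MRP = 4.5015% + 2.06 × 4.7011% = 14.19%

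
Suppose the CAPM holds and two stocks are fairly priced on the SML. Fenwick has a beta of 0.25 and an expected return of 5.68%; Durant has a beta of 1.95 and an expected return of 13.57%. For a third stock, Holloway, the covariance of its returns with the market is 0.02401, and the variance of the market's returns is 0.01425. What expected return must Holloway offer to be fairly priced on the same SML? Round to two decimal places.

12.34%

MRP = (13.57% − 5.68%) / (1.95 − 0.25) = 4.6412%
R_f = 5.68% − 0.25 × 4.6412% = 4.5197%
β_Holloway = Cov / Var(R_m) = 0.02401 / 0.01425 = 1.6849
E(R_Holloway) = R_f + β × MRP = 4.5197% + 1.6849 × 4.6412% = 12.34%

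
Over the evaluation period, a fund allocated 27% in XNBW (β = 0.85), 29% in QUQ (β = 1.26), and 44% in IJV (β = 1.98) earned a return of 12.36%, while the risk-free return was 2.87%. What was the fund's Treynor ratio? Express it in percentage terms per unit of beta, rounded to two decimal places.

6.47%

β_P = 0.27×0.85 + 0.29×1.26 + 0.44×1.98 = 1.4661
Treynor = (R_P − R_f) / β_P = (12.36% − 2.87%) / 1.4661 = 9.49% / 1.4661 = 6.47%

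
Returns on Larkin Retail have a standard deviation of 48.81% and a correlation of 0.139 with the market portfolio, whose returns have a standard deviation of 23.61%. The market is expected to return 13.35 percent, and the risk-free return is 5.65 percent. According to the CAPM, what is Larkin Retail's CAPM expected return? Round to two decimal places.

7.86%

β = ρ × σ_i / σ_m = 0.139 × 48.81% / 23.61% = 0.2874
MRP = 13.35% − 5.65% = 7.70%
E(R) = 5.65% + 0.2874 × 7.70% = 7.86%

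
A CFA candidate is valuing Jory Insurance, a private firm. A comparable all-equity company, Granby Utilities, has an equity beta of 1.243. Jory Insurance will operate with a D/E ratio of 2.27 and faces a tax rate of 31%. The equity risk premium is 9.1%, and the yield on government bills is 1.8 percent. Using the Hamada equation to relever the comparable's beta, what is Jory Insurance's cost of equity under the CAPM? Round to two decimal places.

β_L = β_U × [1 + (1 − t)(D/E)] = 1.243 × [1 + (1 − 0.31) × 2.27]
    = 1.243 × [1 + 0.69 × 2.27] = 1.243 × 2.5663 = 3.1899
E(R) = R_f + β_L × MRP = 1.8% + 3.1899 × 9.1% = 30.83%

30.83%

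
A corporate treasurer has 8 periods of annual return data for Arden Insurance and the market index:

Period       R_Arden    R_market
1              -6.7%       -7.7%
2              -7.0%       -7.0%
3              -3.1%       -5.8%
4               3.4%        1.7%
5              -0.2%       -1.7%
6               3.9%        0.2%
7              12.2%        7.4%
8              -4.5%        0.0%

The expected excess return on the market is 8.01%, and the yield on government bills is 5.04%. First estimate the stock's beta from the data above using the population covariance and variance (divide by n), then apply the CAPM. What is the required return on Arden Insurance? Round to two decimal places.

Mean R_i = (-6.7 − 7.0 − 3.1 + 3.4 − 0.2 + 3.9 + 12.2 − 4.5) / 8 = -0.2500%
Mean R_m = (-7.7 − 7.0 − 5.8 + 1.7 − 1.7 + 0.2 + 7.4 + 0.0) / 8 = -1.6125%
Σ(R_i − R̄_i)(R_m − R̄_m) = 212.5250  ⇒  Cov = 212.5250 / 8 = 26.5656
Σ(R_m − R̄_m)² = 181.7088  ⇒  Var(R_m) = 181.7088 / 8 = 22.7136
β = Cov / Var(R_m) = 26.5656 / 22.7136 = 1.1696
E(R) = R_f + β × MRP = 5.04% + 1.1696 × 8.01% = 14.41%

14.41%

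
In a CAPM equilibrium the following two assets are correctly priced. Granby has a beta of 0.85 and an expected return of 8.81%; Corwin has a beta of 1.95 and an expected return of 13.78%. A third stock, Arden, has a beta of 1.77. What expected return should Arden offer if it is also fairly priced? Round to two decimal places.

MRP (SML slope) = (13.78% − 8.81%) / (1.95 − 0.85) = 4.97% / 1.10 = 4.5182%
R_f (intercept) = 8.81% − 0.85 × 4.5182% = 4.9695%
E(R_Arden) = R_f + β × MRP = 4.9695% + 1.77 × 4.5182% = 12.97%

12.97%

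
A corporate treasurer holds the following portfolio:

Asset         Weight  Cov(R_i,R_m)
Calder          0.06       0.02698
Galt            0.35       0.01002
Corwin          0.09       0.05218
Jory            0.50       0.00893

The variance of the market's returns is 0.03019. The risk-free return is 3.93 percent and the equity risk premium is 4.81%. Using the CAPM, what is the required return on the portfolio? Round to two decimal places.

β_Calder = 0.02698 / 0.03019 = 0.8937
β_Galt = 0.01002 / 0.03019 = 0.3319
β_Corwin = 0.05218 / 0.03019 = 1.7284
β_Jory = 0.00893 / 0.03019 = 0.2958
β_P = Σ w_i β_i = 0.06×0.8937 + 0.35×0.3319 + 0.09×1.7284 + 0.50×0.2958 = 0.4732
E(R_P) = R_f + β_P × MRP = 3.93% + 0.4732 × 4.81% = 6.21%

6.21%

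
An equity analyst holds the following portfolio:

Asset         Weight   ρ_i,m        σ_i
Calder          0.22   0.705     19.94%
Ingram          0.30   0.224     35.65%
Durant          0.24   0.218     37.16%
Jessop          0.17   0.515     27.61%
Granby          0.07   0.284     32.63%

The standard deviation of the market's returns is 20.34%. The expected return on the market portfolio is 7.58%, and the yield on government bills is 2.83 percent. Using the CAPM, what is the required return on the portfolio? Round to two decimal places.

5.28%

β_Calder = 0.705 × 19.94% / 20.34% = 0.6911
β_Ingram = 0.224 × 35.65% / 20.34% = 0.3926
β_Durant = 0.218 × 37.16% / 20.34% = 0.3983
β_Jessop = 0.515 × 27.61% / 20.34% = 0.6991
β_Granby = 0.284 × 32.63% / 20.34% = 0.4556
β_P = Σ w_i β_i = 0.22×0.6911 + 0.30×0.3926 + 0.24×0.3983 + 0.17×0.6991 + 0.07×0.4556 = 0.5162
MRP = 7.58% − 2.83% = 4.75%
E(R_P) = R_f + β_P × MRP = 2.83% + 0.5162 × 4.75% = 5.28%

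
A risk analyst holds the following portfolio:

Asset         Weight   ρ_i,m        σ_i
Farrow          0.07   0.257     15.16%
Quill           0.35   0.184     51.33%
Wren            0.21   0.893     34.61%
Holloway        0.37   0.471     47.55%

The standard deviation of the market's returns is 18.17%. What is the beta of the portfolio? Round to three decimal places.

β_Farrow = 0.257 × 15.16% / 18.17% = 0.2144
β_Quill = 0.184 × 51.33% / 18.17% = 0.5198
β_Wren = 0.893 × 34.61% / 18.17% = 1.7010
β_Holloway = 0.471 × 47.55% / 18.17% = 1.2326
β_P = Σ w_i β_i = 0.07×0.2144 + 0.35×0.5198 + 0.21×1.7010 + 0.37×1.2326 = 1.0102

1.010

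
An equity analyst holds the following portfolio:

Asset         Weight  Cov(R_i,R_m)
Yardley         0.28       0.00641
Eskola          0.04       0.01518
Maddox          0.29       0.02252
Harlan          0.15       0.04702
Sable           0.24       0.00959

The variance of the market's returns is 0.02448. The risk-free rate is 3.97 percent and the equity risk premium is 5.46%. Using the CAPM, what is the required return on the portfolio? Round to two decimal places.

8.05%

β_Yardley = 0.00641 / 0.02448 = 0.2618
β_Eskola = 0.01518 / 0.02448 = 0.6201
β_Maddox = 0.02252 / 0.02448 = 0.9199
β_Harlan = 0.04702 / 0.02448 = 1.9208
β_Sable = 0.00959 / 0.02448 = 0.3917
β_P = Σ w_i β_i = 0.28×0.2618 + 0.04×0.6201 + 0.29×0.9199 + 0.15×1.9208 + 0.24×0.3917 = 0.7470
E(R_P) = R_f + β_P × MRP = 3.97% + 0.7470 × 5.46% = 8.05%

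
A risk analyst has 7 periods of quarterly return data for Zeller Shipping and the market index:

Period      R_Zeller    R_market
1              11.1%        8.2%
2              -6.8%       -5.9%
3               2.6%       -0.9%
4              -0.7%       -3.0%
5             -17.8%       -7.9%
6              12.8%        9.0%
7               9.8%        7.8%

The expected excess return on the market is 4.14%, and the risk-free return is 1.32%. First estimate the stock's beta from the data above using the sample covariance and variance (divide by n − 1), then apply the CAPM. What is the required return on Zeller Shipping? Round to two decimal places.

Mean R_i = (11.1 − 6.8 + 2.6 − 0.7 − 17.8 + 12.8 + 9.8) / 7 = 1.5714%
Mean R_m = (8.2 − 5.9 − 0.9 − 3.0 − 7.9 + 9.0 + 7.8) / 7 = 1.0429%
Σ(R_i − R̄_i)(R_m − R̄_m) = 451.6886  ⇒  Cov = 451.6886 / 6 = 75.2814
Σ(R_m − R̄_m)² = 308.4971  ⇒  Var(R_m) = 308.4971 / 6 = 51.4162
β = Cov / Var(R_m) = 75.2814 / 51.4162 = 1.4642
E(R) = R_f + β × MRP = 1.32% + 1.4642 × 4.14% = 7.38%

7.38%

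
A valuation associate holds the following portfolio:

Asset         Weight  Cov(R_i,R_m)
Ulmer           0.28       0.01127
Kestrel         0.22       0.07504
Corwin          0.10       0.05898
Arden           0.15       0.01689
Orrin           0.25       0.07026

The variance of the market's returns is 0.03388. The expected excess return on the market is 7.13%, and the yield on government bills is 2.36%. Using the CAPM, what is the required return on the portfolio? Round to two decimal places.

β_Ulmer = 0.01127 / 0.03388 = 0.3326
β_Kestrel = 0.07504 / 0.03388 = 2.2149
β_Corwin = 0.05898 / 0.03388 = 1.7409
β_Arden = 0.01689 / 0.03388 = 0.4985
β_Orrin = 0.07026 / 0.03388 = 2.0738
β_P = Σ w_i β_i = 0.28×0.3326 + 0.22×2.2149 + 0.10×1.7409 + 0.15×0.4985 + 0.25×2.0738 = 1.3477
E(R_P) = R_f + β_P × MRP = 2.36% + 1.3477 × 7.13% = 11.97%

11.97%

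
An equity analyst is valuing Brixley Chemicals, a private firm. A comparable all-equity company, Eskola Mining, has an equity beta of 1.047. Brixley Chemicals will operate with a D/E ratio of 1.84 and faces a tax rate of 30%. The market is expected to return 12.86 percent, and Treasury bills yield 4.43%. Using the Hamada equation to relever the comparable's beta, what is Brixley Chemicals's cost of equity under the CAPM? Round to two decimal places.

24.62%

β_L = β_U × [1 + (1 − t)(D/E)] = 1.047 × [1 + (1 − 0.30) × 1.84]
    = 1.047 × [1 + 0.70 × 1.84] = 1.047 × 2.2880 = 2.3955
MRP = 12.86% − 4.43% = 8.43%
E(R) = R_f + β_L × MRP = 4.43% + 2.3955 × 8.43% = 24.62%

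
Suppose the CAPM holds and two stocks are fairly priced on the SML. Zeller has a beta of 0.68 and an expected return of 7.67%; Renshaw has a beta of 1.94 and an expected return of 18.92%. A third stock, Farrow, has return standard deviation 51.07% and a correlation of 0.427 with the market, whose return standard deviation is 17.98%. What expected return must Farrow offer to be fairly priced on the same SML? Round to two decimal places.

MRP = (18.92% − 7.67%) / (1.94 − 0.68) = 8.9286%
R_f = 7.67% − 0.68 × 8.9286% = 1.5986%
β_Farrow = ρ·σ_i/σ_m = 0.427 × 51.07 / 17.98 = 1.2128
E(R_Farrow) = R_f + β × MRP = 1.5986% + 1.2128 × 8.9286% = 12.43%

12.43%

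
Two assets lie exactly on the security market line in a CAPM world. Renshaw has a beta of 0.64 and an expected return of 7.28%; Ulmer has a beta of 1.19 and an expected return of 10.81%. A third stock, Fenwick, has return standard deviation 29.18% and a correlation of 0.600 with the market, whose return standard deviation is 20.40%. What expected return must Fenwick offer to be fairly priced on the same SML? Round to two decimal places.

MRP = (10.81% − 7.28%) / (1.19 − 0.64) = 6.4182%
R_f = 7.28% − 0.64 × 6.4182% = 3.1724%
β_Fenwick = ρ·σ_i/σ_m = 0.600 × 29.18 / 20.40 = 0.8582
E(R_Fenwick) = R_f + β × MRP = 3.1724% + 0.8582 × 6.4182% = 8.68%

8.68%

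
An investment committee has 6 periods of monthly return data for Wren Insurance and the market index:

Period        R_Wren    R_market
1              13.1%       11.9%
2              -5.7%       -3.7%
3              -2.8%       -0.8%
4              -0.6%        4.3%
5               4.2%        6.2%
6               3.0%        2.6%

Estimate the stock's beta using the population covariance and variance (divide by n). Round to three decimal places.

Mean R_i = (13.1 − 5.7 − 2.8 − 0.6 + 4.2 + 3.0) / 6 = 1.8667%
Mean R_m = (11.9 − 3.7 − 0.8 + 4.3 + 6.2 + 2.6) / 6 = 3.4167%
Σ(R_i − R̄_i)(R_m − R̄_m) = 172.2133  ⇒  Cov = 172.2133 / 6 = 28.7022
Σ(R_m − R̄_m)² = 149.5883  ⇒  Var(R_m) = 149.5883 / 6 = 24.9314
β = Cov / Var(R_m) = 28.7022 / 24.9314 = 1.1512

1.151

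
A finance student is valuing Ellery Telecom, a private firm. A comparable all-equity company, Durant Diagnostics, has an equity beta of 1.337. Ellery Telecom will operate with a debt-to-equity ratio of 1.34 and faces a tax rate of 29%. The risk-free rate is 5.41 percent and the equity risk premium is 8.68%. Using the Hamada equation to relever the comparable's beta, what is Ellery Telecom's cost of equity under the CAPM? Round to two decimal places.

β_L = β_U × [1 + (1 − t)(D/E)] = 1.337 × [1 + (1 − 0.29) × 1.34]
    = 1.337 × [1 + 0.71 × 1.34] = 1.337 × 1.9514 = 2.6090
E(R) = R_f + β_L × MRP = 5.41% + 2.6090 × 8.68% = 28.06%

28.06%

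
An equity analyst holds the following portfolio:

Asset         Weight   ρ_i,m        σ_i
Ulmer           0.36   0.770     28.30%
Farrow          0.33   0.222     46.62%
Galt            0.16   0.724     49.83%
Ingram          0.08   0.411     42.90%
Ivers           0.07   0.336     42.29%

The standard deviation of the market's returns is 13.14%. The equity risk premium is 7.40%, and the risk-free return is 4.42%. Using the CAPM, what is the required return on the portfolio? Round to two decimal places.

β_Ulmer = 0.770 × 28.30% / 13.14% = 1.6584
β_Farrow = 0.222 × 46.62% / 13.14% = 0.7876
β_Galt = 0.724 × 49.83% / 13.14% = 2.7456
β_Ingram = 0.411 × 42.90% / 13.14% = 1.3418
β_Ivers = 0.336 × 42.29% / 13.14% = 1.0814
β_P = Σ w_i β_i = 0.36×1.6584 + 0.33×0.7876 + 0.16×2.7456 + 0.08×1.3418 + 0.07×1.0814 = 1.4793
E(R_P) = R_f + β_P × MRP = 4.42% + 1.4793 × 7.40% = 15.37%

15.37%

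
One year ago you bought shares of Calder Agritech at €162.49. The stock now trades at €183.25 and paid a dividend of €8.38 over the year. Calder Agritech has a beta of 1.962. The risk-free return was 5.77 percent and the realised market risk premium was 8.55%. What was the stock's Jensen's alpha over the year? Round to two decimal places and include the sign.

Realised HPR = (P1 + D1 − P0) / P0 = (183.25 + 8.38 − 162.49) / 162.49 = 29.14 / 162.49 = 17.9334%
CAPM required = R_f + β·MRP = 5.77% + 1.962 × 8.55% = 22.54510%
α = realised − required = 17.9334% − 22.54510% = -4.61%

-4.61%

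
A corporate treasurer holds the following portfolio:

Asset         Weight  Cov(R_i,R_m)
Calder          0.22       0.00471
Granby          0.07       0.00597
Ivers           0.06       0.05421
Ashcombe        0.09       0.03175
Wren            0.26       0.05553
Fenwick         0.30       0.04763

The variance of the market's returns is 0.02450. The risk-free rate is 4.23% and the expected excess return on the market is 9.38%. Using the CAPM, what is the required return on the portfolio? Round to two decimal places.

18.12%

β_Calder = 0.00471 / 0.02450 = 0.1922
β_Granby = 0.00597 / 0.02450 = 0.2437
β_Ivers = 0.05421 / 0.02450 = 2.2127
β_Ashcombe = 0.03175 / 0.02450 = 1.2959
β_Wren = 0.05553 / 0.02450 = 2.2665
β_Fenwick = 0.04763 / 0.02450 = 1.9441
β_P = Σ w_i β_i = 0.22×0.1922 + 0.07×0.2437 + 0.06×2.2127 + 0.09×1.2959 + 0.26×2.2665 + 0.30×1.9441 = 1.4813
E(R_P) = R_f + β_P × MRP = 4.23% + 1.4813 × 9.38% = 18.12%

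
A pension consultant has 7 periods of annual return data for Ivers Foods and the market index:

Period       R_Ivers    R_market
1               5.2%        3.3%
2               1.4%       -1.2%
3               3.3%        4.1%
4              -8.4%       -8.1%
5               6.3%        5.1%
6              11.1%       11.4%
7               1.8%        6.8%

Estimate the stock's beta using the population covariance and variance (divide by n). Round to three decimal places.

0.884

Mean R_i = (5.2 + 1.4 + 3.3 − 8.4 + 6.3 + 11.1 + 1.8) / 7 = 2.9571%
Mean R_m = (3.3 − 1.2 + 4.1 − 8.1 + 5.1 + 11.4 + 6.8) / 7 = 3.0571%
Σ(R_i − R̄_i)(R_m − R̄_m) = 204.6771  ⇒  Cov = 204.6771 / 7 = 29.2396
Σ(R_m − R̄_m)² = 231.5371  ⇒  Var(R_m) = 231.5371 / 7 = 33.0767
β = Cov / Var(R_m) = 29.2396 / 33.0767 = 0.8840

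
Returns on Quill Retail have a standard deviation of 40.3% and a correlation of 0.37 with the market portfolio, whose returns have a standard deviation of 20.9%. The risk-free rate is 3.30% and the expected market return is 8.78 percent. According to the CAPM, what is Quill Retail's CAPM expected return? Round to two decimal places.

β = ρ × σ_i / σ_m = 0.37 × 40.3% / 20.9% = 0.7134
MRP = 8.78% − 3.30% = 5.48%
E(R) = 3.30% + 0.7134 × 5.48% = 7.21%

7.21%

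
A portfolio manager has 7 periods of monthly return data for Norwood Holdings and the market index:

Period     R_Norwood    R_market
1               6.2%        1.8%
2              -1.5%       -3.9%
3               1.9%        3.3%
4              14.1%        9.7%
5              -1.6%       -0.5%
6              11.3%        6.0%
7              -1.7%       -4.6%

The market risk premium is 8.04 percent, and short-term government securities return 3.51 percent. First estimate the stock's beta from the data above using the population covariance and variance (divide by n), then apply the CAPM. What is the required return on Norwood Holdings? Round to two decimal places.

12.91%

Mean R_i = (6.2 − 1.5 + 1.9 + 14.1 − 1.6 + 11.3 − 1.7) / 7 = 4.1000%
Mean R_m = (1.8 − 3.9 + 3.3 + 9.7 − 0.5 + 6.0 − 4.6) / 7 = 1.6857%
Σ(R_i − R̄_i)(R_m − R̄_m) = 188.0900  ⇒  Cov = 188.0900 / 7 = 26.8700
Σ(R_m − R̄_m)² = 160.9486  ⇒  Var(R_m) = 160.9486 / 7 = 22.9927
β = Cov / Var(R_m) = 26.8700 / 22.9927 = 1.1686
E(R) = R_f + β × MRP = 3.51% + 1.1686 × 8.04% = 12.91%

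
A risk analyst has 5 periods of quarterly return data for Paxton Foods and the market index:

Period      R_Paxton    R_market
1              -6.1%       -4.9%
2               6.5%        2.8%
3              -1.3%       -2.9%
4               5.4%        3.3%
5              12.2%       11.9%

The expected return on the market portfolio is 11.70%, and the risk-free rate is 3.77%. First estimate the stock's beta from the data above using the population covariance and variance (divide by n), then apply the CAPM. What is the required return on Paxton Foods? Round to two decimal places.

Mean R_i = (-6.1 + 6.5 − 1.3 + 5.4 + 12.2) / 5 = 3.3400%
Mean R_m = (-4.9 + 2.8 − 2.9 + 3.3 + 11.9) / 5 = 2.0400%
Σ(R_i − R̄_i)(R_m − R̄_m) = 180.7920  ⇒  Cov = 180.7920 / 5 = 36.1584
Σ(R_m − R̄_m)² = 171.9520  ⇒  Var(R_m) = 171.9520 / 5 = 34.3904
β = Cov / Var(R_m) = 36.1584 / 34.3904 = 1.0514
MRP = 11.70% − 3.77% = 7.93%
E(R) = R_f + β × MRP = 3.77% + 1.0514 × 7.93% = 12.11%

12.11%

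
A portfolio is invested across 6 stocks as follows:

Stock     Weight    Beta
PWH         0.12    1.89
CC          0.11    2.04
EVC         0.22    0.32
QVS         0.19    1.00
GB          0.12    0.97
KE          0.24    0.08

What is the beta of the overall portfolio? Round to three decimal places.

0.847

β_P = Σ w_i β_i = 0.12×1.89 + 0.11×2.04 + 0.22×0.32 + 0.19×1.00 + 0.12×0.97 + 0.24×0.08 = 0.8472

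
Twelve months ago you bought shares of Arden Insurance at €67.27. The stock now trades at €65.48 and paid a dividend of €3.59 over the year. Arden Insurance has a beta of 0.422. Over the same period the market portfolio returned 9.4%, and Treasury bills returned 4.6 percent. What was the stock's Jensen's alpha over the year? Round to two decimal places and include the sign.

Realised HPR = (P1 + D1 − P0) / P0 = (65.48 + 3.59 − 67.27) / 67.27 = 1.80 / 67.27 = 2.6758%
MRP = 9.4% − 4.6% = 4.80%
CAPM required = R_f + β·MRP = 4.6% + 0.422 × 4.8% = 6.6256%
α = realised − required = 2.6758% − 6.6256% = -3.95%

-3.95%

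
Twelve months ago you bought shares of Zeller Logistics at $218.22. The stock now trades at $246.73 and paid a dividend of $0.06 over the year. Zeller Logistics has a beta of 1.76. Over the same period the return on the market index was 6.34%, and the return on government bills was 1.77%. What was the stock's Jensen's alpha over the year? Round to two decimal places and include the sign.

Realised HPR = (P1 + D1 − P0) / P0 = (246.73 + 0.06 − 218.22) / 218.22 = 28.57 / 218.22 = 13.0923%
MRP = 6.34% − 1.77% = 4.57%
CAPM required = R_f + β·MRP = 1.77% + 1.76 × 4.57% = 9.8132%
α = realised − required = 13.0923% − 9.8132% = +3.28%

+3.28%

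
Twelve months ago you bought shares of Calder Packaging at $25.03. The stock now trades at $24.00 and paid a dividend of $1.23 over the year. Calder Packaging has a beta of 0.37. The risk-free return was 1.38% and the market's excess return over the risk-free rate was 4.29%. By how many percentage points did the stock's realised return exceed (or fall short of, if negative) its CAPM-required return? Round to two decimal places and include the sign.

Realised HPR = (P1 + D1 − P0) / P0 = (24.00 + 1.23 − 25.03) / 25.03 = 0.20 / 25.03 = 0.7990%
CAPM required = R_f + β·MRP = 1.38% + 0.37 × 4.29% = 2.9673%
α = realised − required = 0.7990% − 2.9673% = -2.17%

-2.17%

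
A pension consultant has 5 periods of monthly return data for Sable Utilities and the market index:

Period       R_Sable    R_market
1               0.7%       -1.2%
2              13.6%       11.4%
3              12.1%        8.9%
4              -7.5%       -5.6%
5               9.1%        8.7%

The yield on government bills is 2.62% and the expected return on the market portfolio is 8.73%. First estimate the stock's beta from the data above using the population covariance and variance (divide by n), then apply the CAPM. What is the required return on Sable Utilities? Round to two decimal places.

Mean R_i = (0.7 + 13.6 + 12.1 − 7.5 + 9.1) / 5 = 5.6000%
Mean R_m = (-1.2 + 11.4 + 8.9 − 5.6 + 8.7) / 5 = 4.4400%
Σ(R_i − R̄_i)(R_m − R̄_m) = 258.7400  ⇒  Cov = 258.7400 / 5 = 51.7480
Σ(R_m − R̄_m)² = 219.0920  ⇒  Var(R_m) = 219.0920 / 5 = 43.8184
β = Cov / Var(R_m) = 51.7480 / 43.8184 = 1.1810
MRP = 8.73% − 2.62% = 6.11%
E(R) = R_f + β × MRP = 2.62% + 1.1810 × 6.11% = 9.84%

9.84%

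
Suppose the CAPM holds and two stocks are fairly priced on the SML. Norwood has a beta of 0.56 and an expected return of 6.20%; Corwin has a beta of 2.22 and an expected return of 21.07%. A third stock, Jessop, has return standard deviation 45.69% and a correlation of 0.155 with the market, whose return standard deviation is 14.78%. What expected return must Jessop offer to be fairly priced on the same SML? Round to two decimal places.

5.48%

MRP = (21.07% − 6.20%) / (2.22 − 0.56) = 8.9578%
R_f = 6.20% − 0.56 × 8.9578% = 1.1836%
β_Jessop = ρ·σ_i/σ_m = 0.155 × 45.69 / 14.78 = 0.4792
E(R_Jessop) = R_f + β × MRP = 1.1836% + 0.4792 × 8.9578% = 5.48%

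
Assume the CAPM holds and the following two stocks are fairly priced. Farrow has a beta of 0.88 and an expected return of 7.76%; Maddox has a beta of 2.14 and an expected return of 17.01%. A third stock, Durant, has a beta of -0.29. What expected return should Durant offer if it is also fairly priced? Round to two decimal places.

-0.83%

MRP (SML slope) = (17.01% − 7.76%) / (2.14 − 0.88) = 9.25% / 1.26 = 7.3413%
R_f (intercept) = 7.76% − 0.88 × 7.3413% = 1.2997%
E(R_Durant) = R_f + β × MRP = 1.2997% + -0.29 × 7.3413% = -0.83%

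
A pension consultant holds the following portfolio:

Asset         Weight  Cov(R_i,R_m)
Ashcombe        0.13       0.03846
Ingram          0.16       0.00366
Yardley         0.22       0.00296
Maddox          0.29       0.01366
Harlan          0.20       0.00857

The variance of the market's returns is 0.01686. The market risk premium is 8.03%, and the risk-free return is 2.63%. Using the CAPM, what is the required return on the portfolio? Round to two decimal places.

β_Ashcombe = 0.03846 / 0.01686 = 2.2811
β_Ingram = 0.00366 / 0.01686 = 0.2171
β_Yardley = 0.00296 / 0.01686 = 0.1756
β_Maddox = 0.01366 / 0.01686 = 0.8102
β_Harlan = 0.00857 / 0.01686 = 0.5083
β_P = Σ w_i β_i = 0.13×2.2811 + 0.16×0.2171 + 0.22×0.1756 + 0.29×0.8102 + 0.20×0.5083 = 0.7065
E(R_P) = R_f + β_P × MRP = 2.63% + 0.7065 × 8.03% = 8.30%

8.30%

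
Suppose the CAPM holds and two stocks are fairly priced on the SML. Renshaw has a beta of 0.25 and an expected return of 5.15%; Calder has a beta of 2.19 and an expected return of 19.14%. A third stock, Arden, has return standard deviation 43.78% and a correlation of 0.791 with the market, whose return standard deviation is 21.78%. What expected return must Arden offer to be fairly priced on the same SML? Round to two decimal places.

MRP = (19.14% − 5.15%) / (2.19 − 0.25) = 7.2113%
R_f = 5.15% − 0.25 × 7.2113% = 3.3472%
β_Arden = ρ·σ_i/σ_m = 0.791 × 43.78 / 21.78 = 1.5900
E(R_Arden) = R_f + β × MRP = 3.3472% + 1.5900 × 7.2113% = 14.81%

14.81%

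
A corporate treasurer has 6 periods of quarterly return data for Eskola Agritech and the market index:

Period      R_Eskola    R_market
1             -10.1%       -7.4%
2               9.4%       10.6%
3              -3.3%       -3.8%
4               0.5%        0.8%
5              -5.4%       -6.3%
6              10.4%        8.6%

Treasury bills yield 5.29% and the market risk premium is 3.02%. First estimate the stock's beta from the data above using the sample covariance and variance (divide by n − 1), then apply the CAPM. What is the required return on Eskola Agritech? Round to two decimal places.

Mean R_i = (-10.1 + 9.4 − 3.3 + 0.5 − 5.4 + 10.4) / 6 = 0.2500%
Mean R_m = (-7.4 + 10.6 − 3.8 + 0.8 − 6.3 + 8.6) / 6 = 0.4167%
Σ(R_i − R̄_i)(R_m − R̄_m) = 310.1550  ⇒  Cov = 310.1550 / 5 = 62.0310
Σ(R_m − R̄_m)² = 294.8083  ⇒  Var(R_m) = 294.8083 / 5 = 58.9617
β = Cov / Var(R_m) = 62.0310 / 58.9617 = 1.0521
E(R) = R_f + β × MRP = 5.29% + 1.0521 × 3.02% = 8.47%

8.47%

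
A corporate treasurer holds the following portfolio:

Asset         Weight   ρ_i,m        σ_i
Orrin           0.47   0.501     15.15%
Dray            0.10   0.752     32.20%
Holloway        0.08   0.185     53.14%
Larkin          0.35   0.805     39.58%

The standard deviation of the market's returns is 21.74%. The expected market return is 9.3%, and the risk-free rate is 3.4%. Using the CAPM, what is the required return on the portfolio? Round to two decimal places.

β_Orrin = 0.501 × 15.15% / 21.74% = 0.3491
β_Dray = 0.752 × 32.20% / 21.74% = 1.1138
β_Holloway = 0.185 × 53.14% / 21.74% = 0.4522
β_Larkin = 0.805 × 39.58% / 21.74% = 1.4656
β_P = Σ w_i β_i = 0.47×0.3491 + 0.10×1.1138 + 0.08×0.4522 + 0.35×1.4656 = 0.8246
MRP = 9.3% − 3.4% = 5.90%
E(R_P) = R_f + β_P × MRP = 3.4% + 0.8246 × 5.9% = 8.27%

8.27%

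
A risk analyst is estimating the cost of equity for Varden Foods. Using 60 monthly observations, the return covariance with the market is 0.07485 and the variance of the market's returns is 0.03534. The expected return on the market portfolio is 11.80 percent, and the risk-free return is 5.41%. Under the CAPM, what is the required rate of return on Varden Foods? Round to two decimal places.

18.94%

β = Cov(R_i, R_m) / Var(R_m) = 0.07485 / 0.03534 = 2.1180
MRP = 11.80% − 5.41% = 6.39%
E(R) = R_f + β × MRP = 5.41% + 2.1180 × 6.39% = 18.94%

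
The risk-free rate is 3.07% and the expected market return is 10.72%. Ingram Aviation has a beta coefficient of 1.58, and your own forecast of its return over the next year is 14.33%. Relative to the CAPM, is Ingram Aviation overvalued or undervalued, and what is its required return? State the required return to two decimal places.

Overvalued; required return 15.16%

MRP = 10.72% − 3.07% = 7.65%
Required return = R_f + β·MRP = 3.07% + 1.58 × 7.65% = 15.16%
Forecast 14.33% < required 15.16% → the stock plots below the SML → overvalued.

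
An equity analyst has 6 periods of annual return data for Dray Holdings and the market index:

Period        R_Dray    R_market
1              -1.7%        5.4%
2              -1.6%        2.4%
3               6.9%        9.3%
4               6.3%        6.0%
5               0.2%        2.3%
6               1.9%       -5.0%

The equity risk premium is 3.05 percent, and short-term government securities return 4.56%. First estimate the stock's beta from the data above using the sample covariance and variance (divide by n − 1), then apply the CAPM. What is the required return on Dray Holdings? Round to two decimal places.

Mean R_i = (-1.7 − 1.6 + 6.9 + 6.3 + 0.2 + 1.9) / 6 = 2.0000%
Mean R_m = (5.4 + 2.4 + 9.3 + 6.0 + 2.3 − 5.0) / 6 = 3.4000%
Σ(R_i − R̄_i)(R_m − R̄_m) = 39.1100  ⇒  Cov = 39.1100 / 5 = 7.8220
Σ(R_m − R̄_m)² = 118.3400  ⇒  Var(R_m) = 118.3400 / 5 = 23.6680
β = Cov / Var(R_m) = 7.8220 / 23.6680 = 0.3305
E(R) = R_f + β × MRP = 4.56% + 0.3305 × 3.05% = 5.57%

5.57%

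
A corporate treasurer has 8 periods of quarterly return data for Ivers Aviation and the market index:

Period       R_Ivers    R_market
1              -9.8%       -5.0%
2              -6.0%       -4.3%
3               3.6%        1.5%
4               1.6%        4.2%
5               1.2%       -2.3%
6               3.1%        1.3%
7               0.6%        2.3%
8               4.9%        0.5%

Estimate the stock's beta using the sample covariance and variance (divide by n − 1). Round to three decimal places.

1.217

Mean R_i = (-9.8 − 6.0 + 3.6 + 1.6 + 1.2 + 3.1 + 0.6 + 4.9) / 8 = -0.1000%
Mean R_m = (-5.0 − 4.3 + 1.5 + 4.2 − 2.3 + 1.3 + 2.3 + 0.5) / 8 = -0.2250%
Σ(R_i − R̄_i)(R_m − R̄_m) = 91.8400  ⇒  Cov = 91.8400 / 7 = 13.1200
Σ(R_m − R̄_m)² = 75.4950  ⇒  Var(R_m) = 75.4950 / 7 = 10.7850
β = Cov / Var(R_m) = 13.1200 / 10.7850 = 1.2165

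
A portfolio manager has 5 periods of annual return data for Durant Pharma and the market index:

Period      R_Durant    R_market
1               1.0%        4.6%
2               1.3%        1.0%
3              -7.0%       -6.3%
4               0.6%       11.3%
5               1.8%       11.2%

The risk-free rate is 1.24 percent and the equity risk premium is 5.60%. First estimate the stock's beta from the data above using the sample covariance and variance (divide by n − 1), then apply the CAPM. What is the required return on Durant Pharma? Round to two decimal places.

3.45%

Mean R_i = (1.0 + 1.3 − 7.0 + 0.6 + 1.8) / 5 = -0.4600%
Mean R_m = (4.6 + 1.0 − 6.3 + 11.3 + 11.2) / 5 = 4.3600%
Σ(R_i − R̄_i)(R_m − R̄_m) = 86.9680  ⇒  Cov = 86.9680 / 4 = 21.7420
Σ(R_m − R̄_m)² = 219.9320  ⇒  Var(R_m) = 219.9320 / 4 = 54.9830
β = Cov / Var(R_m) = 21.7420 / 54.9830 = 0.3954
E(R) = R_f + β × MRP = 1.24% + 0.3954 × 5.60% = 3.45%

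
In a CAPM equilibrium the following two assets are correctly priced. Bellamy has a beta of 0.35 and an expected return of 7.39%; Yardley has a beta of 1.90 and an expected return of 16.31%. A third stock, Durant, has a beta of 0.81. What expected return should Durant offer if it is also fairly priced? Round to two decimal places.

10.04%

MRP (SML slope) = (16.31% − 7.39%) / (1.90 − 0.35) = 8.92% / 1.55 = 5.7548%
R_f (intercept) = 7.39% − 0.35 × 5.7548% = 5.3758%
E(R_Durant) = R_f + β × MRP = 5.3758% + 0.81 × 5.7548% = 10.04%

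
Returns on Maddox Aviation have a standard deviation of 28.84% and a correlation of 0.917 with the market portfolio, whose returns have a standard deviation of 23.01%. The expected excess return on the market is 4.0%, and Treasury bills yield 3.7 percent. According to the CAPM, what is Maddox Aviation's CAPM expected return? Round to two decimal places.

8.30%

β = ρ × σ_i / σ_m = 0.917 × 28.84% / 23.01% = 1.1493
E(R) = 3.7% + 1.1493 × 4.0% = 8.30%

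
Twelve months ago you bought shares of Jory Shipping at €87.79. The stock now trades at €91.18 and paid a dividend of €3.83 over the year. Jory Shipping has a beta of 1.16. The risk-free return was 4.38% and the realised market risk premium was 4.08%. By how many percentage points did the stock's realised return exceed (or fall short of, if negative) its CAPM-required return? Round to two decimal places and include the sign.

Realised HPR = (P1 + D1 − P0) / P0 = (91.18 + 3.83 − 87.79) / 87.79 = 7.22 / 87.79 = 8.2242%
CAPM required = R_f + β·MRP = 4.38% + 1.16 × 4.08% = 9.1128%
α = realised − required = 8.2242% − 9.1128% = -0.89%

-0.89%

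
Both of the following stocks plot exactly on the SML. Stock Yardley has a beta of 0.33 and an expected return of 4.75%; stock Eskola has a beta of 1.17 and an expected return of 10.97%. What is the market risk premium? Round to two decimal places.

7.40%

Both satisfy E(R) = R_f + β·MRP, so the slope of the SML is
MRP = (10.97% − 4.75%) / (1.17 − 0.33) = 6.22% / 0.84 = 7.4048%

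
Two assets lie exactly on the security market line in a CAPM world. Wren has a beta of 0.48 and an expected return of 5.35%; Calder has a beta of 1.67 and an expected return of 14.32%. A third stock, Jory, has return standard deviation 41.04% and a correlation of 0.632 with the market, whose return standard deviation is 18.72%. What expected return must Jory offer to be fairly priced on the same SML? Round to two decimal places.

12.18%

MRP = (14.32% − 5.35%) / (1.67 − 0.48) = 7.5378%
R_f = 5.35% − 0.48 × 7.5378% = 1.7319%
β_Jory = ρ·σ_i/σ_m = 0.632 × 41.04 / 18.72 = 1.3855
E(R_Jory) = R_f + β × MRP = 1.7319% + 1.3855 × 7.5378% = 12.18%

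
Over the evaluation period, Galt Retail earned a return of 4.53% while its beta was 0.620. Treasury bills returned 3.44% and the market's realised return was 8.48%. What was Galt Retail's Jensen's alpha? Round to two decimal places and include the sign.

Market excess return = 8.48% − 3.44% = 5.04%
CAPM benchmark = R_f + β(R_m − R_f) = 3.44% + 0.620 × 5.04% = 6.56480%
α = actual − benchmark = 4.53% − 6.56480% = -2.03%

-2.03%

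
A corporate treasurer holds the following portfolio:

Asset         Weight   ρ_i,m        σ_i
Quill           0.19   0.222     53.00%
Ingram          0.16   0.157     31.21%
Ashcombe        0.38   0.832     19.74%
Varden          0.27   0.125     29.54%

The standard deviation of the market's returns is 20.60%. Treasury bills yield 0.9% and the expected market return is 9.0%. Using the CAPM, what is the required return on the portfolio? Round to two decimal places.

4.93%

β_Quill = 0.222 × 53.00% / 20.60% = 0.5712
β_Ingram = 0.157 × 31.21% / 20.60% = 0.2379
β_Ashcombe = 0.832 × 19.74% / 20.60% = 0.7973
β_Varden = 0.125 × 29.54% / 20.60% = 0.1792
β_P = Σ w_i β_i = 0.19×0.5712 + 0.16×0.2379 + 0.38×0.7973 + 0.27×0.1792 = 0.4980
MRP = 9.0% − 0.9% = 8.10%
E(R_P) = R_f + β_P × MRP = 0.9% + 0.4980 × 8.1% = 4.93%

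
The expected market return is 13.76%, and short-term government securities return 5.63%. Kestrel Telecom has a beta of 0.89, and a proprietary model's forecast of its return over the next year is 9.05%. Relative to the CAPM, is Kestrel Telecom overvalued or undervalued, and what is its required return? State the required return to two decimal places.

MRP = 13.76% − 5.63% = 8.13%
Required return = R_f + β·MRP = 5.63% + 0.89 × 8.13% = 12.87%
Forecast 9.05% < required 12.87% → the stock plots below the SML → overvalued.

Overvalued; required return 12.87%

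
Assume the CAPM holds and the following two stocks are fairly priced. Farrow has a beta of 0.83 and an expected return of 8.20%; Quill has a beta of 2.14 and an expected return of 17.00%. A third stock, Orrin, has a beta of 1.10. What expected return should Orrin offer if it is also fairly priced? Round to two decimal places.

MRP (SML slope) = (17.00% − 8.20%) / (2.14 − 0.83) = 8.80% / 1.31 = 6.7176%
R_f (intercept) = 8.20% − 0.83 × 6.7176% = 2.6244%
E(R_Orrin) = R_f + β × MRP = 2.6244% + 1.10 × 6.7176% = 10.01%

10.01%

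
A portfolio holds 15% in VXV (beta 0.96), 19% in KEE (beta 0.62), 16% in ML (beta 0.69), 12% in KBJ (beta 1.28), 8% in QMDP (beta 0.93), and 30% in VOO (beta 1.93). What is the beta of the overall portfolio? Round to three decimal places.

1.179

β_P = Σ w_i β_i = 0.15×0.96 + 0.19×0.62 + 0.16×0.69 + 0.12×1.28 + 0.08×0.93 + 0.30×1.93 = 1.1792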